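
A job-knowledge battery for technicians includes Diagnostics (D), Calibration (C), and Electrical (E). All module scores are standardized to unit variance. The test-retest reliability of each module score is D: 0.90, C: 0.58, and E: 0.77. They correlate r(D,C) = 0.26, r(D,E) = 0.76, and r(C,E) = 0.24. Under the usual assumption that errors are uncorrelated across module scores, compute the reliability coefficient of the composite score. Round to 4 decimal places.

Var(D+C+E) = 3 + 2·[0.26 + 0.76 + 0.24] = 3 + 2.52 = 5.52.
With uncorrelated errors the cross-covariances are all true-score covariance, so they carry over unchanged; only the diagonal terms shrink to ρᵢσᵢ².
True-score variance = [0.90 + 0.58 + 0.77] + 2.52 = 2.25 + 2.52 = 4.77.
Reliability = 4.77 / 5.52 = 0.8641.

0.8641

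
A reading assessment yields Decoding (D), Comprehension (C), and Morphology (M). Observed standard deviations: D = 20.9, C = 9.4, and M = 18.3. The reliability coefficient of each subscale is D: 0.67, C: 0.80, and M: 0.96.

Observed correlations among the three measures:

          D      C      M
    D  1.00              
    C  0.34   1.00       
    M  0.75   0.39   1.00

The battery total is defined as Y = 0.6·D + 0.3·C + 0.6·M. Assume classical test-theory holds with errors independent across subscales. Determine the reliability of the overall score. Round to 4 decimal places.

Var(Y) = 0.6²·20.9² + 0.3²·9.4² + 0.6²·18.3² + 2·[0.18·20.9·9.4·0.34 + 0.36·20.9·18.3·0.75 + 0.18·9.4·18.3·0.39] = 285.764 + 254.732 = 540.497.
Because errors are independent across components, Cov(Tᵢ,Tⱼ) = Cov(Xᵢ,Xⱼ); the off-diagonal part of the true-score variance is the same as above.
True-score variance = [0.6²·20.9²·0.67 + 0.3²·9.4²·0.80 + 0.6²·18.3²·0.96] + 254.732 = 227.458 + 254.732 = 482.191.
Reliability = 482.191 / 540.497 = 0.8921.

0.8921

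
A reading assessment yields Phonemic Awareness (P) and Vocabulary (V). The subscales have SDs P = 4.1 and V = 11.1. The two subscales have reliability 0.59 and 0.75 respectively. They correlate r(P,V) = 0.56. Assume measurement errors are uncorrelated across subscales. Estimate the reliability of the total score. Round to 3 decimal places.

0.803

Var(P+V) = 4.1² + 11.1² + 2·[4.1·11.1·0.56] = 140.02 + 50.9712 = 190.991.
With uncorrelated errors the cross-covariances are all true-score covariance, so they carry over unchanged; only the diagonal terms shrink to ρᵢσᵢ².
True-score variance = [4.1²·0.59 + 11.1²·0.75] + 50.9712 = 102.325 + 50.9712 = 153.297.
Reliability = 153.297 / 190.991 = 0.803.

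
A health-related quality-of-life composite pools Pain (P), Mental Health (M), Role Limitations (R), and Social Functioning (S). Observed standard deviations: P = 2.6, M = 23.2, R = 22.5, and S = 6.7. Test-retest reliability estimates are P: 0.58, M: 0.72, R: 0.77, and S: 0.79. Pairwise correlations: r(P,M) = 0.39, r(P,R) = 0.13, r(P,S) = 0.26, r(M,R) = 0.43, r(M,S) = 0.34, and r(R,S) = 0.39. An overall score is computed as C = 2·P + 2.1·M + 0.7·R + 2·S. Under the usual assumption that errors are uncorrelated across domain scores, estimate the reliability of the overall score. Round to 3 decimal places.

0.823

Var(C) = 2²·2.6² + 2.1²·23.2² + 0.7²·22.5² + 2²·6.7² + 2·[4.2·2.6·23.2·0.39 + 1.4·2.6·22.5·0.13 + 4·2.6·6.7·0.26 + 1.47·23.2·22.5·0.43 + 4.2·23.2·6.7·0.34 + 1.4·22.5·6.7·0.39] = 2828.3 + 1523.6 = 4351.9.
Because errors are independent across components, Cov(Tᵢ,Tⱼ) = Cov(Xᵢ,Xⱼ); the off-diagonal part of the true-score variance is the same as above.
True-score variance = [2²·2.6²·0.58 + 2.1²·23.2²·0.72 + 0.7²·22.5²·0.77 + 2²·6.7²·0.79] + 1523.6 = 2057.56 + 1523.6 = 3581.17.
Reliability = 3581.17 / 4351.9 = 0.823.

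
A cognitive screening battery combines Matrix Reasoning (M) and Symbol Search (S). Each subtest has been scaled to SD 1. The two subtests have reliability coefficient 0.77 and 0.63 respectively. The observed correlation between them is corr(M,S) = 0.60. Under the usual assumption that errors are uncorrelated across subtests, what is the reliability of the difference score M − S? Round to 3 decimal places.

0.250

Var(M−S) = 1 + 1 − 2·0.60 = 2 − 1.2 = 0.8.
With uncorrelated errors the cross-covariances are all true-score covariance, so they carry over unchanged; only the diagonal terms shrink to ρᵢσᵢ².
True-score variance = [0.77 + 0.63] − 1.2 = 1.4 − 1.2 = 0.2.
Reliability = 0.2 / 0.8 = 0.250.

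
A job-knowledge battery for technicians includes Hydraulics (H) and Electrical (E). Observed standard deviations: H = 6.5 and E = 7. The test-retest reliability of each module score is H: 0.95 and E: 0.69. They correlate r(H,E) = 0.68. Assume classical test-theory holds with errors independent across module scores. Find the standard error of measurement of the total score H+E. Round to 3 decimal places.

Var(total) = 91.25 + 61.88 = 153.13.
True-score variance = 73.9475 + 61.88 = 135.827, so reliability = 0.8870.
Error variance = 153.13 − 135.827 = 17.3025; SEM = √17.3025 = 4.160.

4.160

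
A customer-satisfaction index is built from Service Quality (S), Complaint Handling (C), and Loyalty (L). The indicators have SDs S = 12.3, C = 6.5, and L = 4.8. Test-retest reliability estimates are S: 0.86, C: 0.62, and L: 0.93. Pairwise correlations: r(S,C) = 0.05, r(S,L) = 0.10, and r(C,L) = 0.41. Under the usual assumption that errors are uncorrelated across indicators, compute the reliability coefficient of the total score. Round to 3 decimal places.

Var(S+C+L) = 12.3² + 6.5² + 4.8² + 2·[12.3·6.5·0.05 + 12.3·4.8·0.10 + 6.5·4.8·0.41] = 216.58 + 45.387 = 261.967.
Under uncorrelated errors the observed covariances equal the true-score covariances, so only the own-variance terms attenuate.
True-score variance = [12.3²·0.86 + 6.5²·0.62 + 4.8²·0.93] + 45.387 = 177.732 + 45.387 = 223.119.
Reliability = 223.119 / 261.967 = 0.852.

0.852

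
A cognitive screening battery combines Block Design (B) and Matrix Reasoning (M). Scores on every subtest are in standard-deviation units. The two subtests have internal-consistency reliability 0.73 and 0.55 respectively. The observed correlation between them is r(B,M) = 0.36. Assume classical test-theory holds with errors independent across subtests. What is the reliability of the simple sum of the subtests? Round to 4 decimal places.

Var(B+M) = 2 + 2·[0.36] = 2 + 0.72 = 2.72.
With uncorrelated errors the cross-covariances are all true-score covariance, so they carry over unchanged; only the diagonal terms shrink to ρᵢσᵢ².
True-score variance = [0.73 + 0.55] + 0.72 = 1.28 + 0.72 = 2.
Reliability = 2 / 2.72 = 0.7353.

0.7353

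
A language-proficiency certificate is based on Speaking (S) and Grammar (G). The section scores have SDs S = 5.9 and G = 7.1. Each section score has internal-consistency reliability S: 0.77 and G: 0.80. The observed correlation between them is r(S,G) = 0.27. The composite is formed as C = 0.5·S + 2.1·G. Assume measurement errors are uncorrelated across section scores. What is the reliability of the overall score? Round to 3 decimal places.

0.818

Var(C) = 0.5²·5.9² + 2.1²·7.1² + 2·[1.05·5.9·7.1·0.27] = 231.011 + 23.7516 = 254.762.
Under uncorrelated errors the observed covariances equal the true-score covariances, so only the own-variance terms attenuate.
True-score variance = [0.5²·5.9²·0.77 + 2.1²·7.1²·0.80] + 23.7516 = 184.547 + 23.7516 = 208.299.
Reliability = 208.299 / 254.762 = 0.818.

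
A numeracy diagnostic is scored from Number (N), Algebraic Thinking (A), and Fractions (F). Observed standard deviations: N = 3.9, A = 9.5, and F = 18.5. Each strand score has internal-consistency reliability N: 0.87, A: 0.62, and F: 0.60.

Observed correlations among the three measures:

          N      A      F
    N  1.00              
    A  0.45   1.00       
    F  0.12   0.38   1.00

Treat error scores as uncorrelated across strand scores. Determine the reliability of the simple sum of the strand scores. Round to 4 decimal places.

0.7260

Var(N+A+F) = 3.9² + 9.5² + 18.5² + 2·[3.9·9.5·0.45 + 3.9·18.5·0.12 + 9.5·18.5·0.38] = 447.71 + 184.231 = 631.941.
Because errors are independent across components, Cov(Tᵢ,Tⱼ) = Cov(Xᵢ,Xⱼ); the off-diagonal part of the true-score variance is the same as above.
True-score variance = [3.9²·0.87 + 9.5²·0.62 + 18.5²·0.60] + 184.231 = 274.538 + 184.231 = 458.769.
Reliability = 458.769 / 631.941 = 0.7260.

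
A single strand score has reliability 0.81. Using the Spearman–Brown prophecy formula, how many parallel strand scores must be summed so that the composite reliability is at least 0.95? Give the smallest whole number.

k ≥ ρ*(1−ρ₁)/(ρ₁(1−ρ*)) = 0.95·0.19 / (0.81·0.05) = 4.457.
Smallest integer k = 5.

5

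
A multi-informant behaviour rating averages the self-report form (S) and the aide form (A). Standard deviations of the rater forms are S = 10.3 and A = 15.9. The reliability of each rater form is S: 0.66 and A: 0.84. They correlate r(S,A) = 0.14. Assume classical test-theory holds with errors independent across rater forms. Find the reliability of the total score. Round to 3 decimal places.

Var(S+A) = 10.3² + 15.9² + 2·[10.3·15.9·0.14] = 358.9 + 45.8556 = 404.756.
Under uncorrelated errors the observed covariances equal the true-score covariances, so only the own-variance terms attenuate.
True-score variance = [10.3²·0.66 + 15.9²·0.84] + 45.8556 = 282.38 + 45.8556 = 328.235.
Reliability = 328.235 / 404.756 = 0.811.

0.811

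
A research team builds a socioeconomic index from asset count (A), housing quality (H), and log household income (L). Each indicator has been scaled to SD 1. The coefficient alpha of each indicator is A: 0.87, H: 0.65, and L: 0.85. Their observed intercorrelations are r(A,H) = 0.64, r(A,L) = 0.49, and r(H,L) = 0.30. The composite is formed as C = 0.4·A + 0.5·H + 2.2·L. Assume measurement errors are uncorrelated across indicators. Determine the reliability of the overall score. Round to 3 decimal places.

Var(C) = 0.4² + 0.5² + 2.2² + 2·[0.2·0.64 + 0.88·0.49 + 1.1·0.30] = 5.25 + 1.7784 = 7.0284.
With uncorrelated errors the cross-covariances are all true-score covariance, so they carry over unchanged; only the diagonal terms shrink to ρᵢσᵢ².
True-score variance = [0.4²·0.87 + 0.5²·0.65 + 2.2²·0.85] + 1.7784 = 4.4157 + 1.7784 = 6.1941.
Reliability = 6.1941 / 7.0284 = 0.881.

0.881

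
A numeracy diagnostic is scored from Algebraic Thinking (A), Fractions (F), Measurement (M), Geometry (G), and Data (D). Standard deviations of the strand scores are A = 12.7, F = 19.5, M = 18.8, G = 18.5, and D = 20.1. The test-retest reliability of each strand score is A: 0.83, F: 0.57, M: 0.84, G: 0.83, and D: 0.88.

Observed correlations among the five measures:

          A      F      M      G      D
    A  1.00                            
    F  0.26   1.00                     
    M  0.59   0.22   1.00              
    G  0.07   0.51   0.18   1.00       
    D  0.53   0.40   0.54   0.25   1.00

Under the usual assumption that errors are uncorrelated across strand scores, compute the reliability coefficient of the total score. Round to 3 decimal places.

Var(A+F+M+G+D) = 12.7² + 19.5² + 18.8² + 18.5² + 20.1² + 2·[12.7·19.5·0.26 + 12.7·18.8·0.59 + 12.7·18.5·0.07 + 12.7·20.1·0.53 + 19.5·18.8·0.22 + 19.5·18.5·0.51 + 19.5·20.1·0.40 + 18.8·18.5·0.18 + 18.8·20.1·0.54 + 18.5·20.1·0.25] = 1641.24 + 2276.07 = 3917.31.
Because errors are independent across components, Cov(Tᵢ,Tⱼ) = Cov(Xᵢ,Xⱼ); the off-diagonal part of the true-score variance is the same as above.
True-score variance = [12.7²·0.83 + 19.5²·0.57 + 18.8²·0.84 + 18.5²·0.83 + 20.1²·0.88] + 2276.07 = 1287.1 + 2276.07 = 3563.17.
Reliability = 3563.17 / 3917.31 = 0.910.

0.910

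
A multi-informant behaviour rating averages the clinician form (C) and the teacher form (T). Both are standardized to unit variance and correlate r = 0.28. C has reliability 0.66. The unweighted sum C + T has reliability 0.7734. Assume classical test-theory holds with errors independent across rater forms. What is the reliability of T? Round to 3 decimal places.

Var(C+T) = 2 + 2·0.28 = 2.560.
True-score variance = ρ_C + ρ_T + 2·0.28, so 0.7734 = (0.66 + ρ_T + 0.56) / 2.560.
ρ_T = 0.7734·2.560 − 0.66 − 0.56 = 0.760.

0.760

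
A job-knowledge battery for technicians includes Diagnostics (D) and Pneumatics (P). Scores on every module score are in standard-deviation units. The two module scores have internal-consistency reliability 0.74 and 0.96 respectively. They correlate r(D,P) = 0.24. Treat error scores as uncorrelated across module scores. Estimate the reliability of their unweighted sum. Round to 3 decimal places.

0.879

Var(D+P) = 2 + 2·[0.24] = 2 + 0.48 = 2.48.
Under uncorrelated errors the observed covariances equal the true-score covariances, so only the own-variance terms attenuate.
True-score variance = [0.74 + 0.96] + 0.48 = 1.7 + 0.48 = 2.18.
Reliability = 2.18 / 2.48 = 0.879.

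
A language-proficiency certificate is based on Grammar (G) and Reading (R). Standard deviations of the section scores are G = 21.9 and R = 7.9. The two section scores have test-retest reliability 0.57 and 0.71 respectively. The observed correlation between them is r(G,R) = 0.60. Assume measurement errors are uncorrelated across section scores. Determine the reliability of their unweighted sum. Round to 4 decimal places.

Var(G+R) = 21.9² + 7.9² + 2·[21.9·7.9·0.60] = 542.02 + 207.612 = 749.632.
With uncorrelated errors the cross-covariances are all true-score covariance, so they carry over unchanged; only the diagonal terms shrink to ρᵢσᵢ².
True-score variance = [21.9²·0.57 + 7.9²·0.71] + 207.612 = 317.689 + 207.612 = 525.301.
Reliability = 525.301 / 749.632 = 0.7007.

0.7007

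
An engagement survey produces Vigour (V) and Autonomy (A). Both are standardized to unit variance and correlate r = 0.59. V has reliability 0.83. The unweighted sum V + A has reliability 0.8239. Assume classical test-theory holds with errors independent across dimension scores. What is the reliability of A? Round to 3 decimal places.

0.610

Var(V+A) = 2 + 2·0.59 = 3.180.
True-score variance = ρ_V + ρ_A + 2·0.59, so 0.8239 = (0.83 + ρ_A + 1.18) / 3.180.
ρ_A = 0.8239·3.180 − 0.83 − 1.18 = 0.610.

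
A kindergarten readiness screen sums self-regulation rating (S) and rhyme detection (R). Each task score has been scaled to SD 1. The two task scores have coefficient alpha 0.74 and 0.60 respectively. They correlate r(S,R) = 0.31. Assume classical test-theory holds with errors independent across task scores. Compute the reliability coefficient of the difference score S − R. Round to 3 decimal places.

Var(S−R) = 1 + 1 − 2·0.31 = 2 − 0.62 = 1.38.
Because errors are independent across components, Cov(Tᵢ,Tⱼ) = Cov(Xᵢ,Xⱼ); the off-diagonal part of the true-score variance is the same as above.
True-score variance = [0.74 + 0.60] − 0.62 = 1.34 − 0.62 = 0.72.
Reliability = 0.72 / 1.38 = 0.522.

0.522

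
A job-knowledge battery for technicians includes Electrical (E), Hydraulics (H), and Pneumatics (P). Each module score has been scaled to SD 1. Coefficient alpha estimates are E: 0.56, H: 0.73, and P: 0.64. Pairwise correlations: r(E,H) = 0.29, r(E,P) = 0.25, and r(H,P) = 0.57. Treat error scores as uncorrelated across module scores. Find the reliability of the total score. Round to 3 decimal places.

0.795

Var(E+H+P) = 3 + 2·[0.29 + 0.25 + 0.57] = 3 + 2.22 = 5.22.
Under uncorrelated errors the observed covariances equal the true-score covariances, so only the own-variance terms attenuate.
True-score variance = [0.56 + 0.73 + 0.64] + 2.22 = 1.93 + 2.22 = 4.15.
Reliability = 4.15 / 5.22 = 0.795.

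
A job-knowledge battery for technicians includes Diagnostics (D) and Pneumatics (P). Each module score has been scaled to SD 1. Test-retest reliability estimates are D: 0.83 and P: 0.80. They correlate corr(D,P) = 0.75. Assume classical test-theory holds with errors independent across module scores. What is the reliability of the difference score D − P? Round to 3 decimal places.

0.260

Var(D−P) = 1 + 1 − 2·0.75 = 2 − 1.5 = 0.5.
Because errors are independent across components, Cov(Tᵢ,Tⱼ) = Cov(Xᵢ,Xⱼ); the off-diagonal part of the true-score variance is the same as above.
True-score variance = [0.83 + 0.80] − 1.5 = 1.63 − 1.5 = 0.13.
Reliability = 0.13 / 0.5 = 0.260.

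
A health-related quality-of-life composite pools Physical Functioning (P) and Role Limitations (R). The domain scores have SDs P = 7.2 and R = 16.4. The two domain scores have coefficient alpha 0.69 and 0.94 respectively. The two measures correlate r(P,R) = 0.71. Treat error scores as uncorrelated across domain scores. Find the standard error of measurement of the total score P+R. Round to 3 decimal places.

5.675

Var(total) = 320.8 + 167.674 = 488.474.
True-score variance = 288.592 + 167.674 = 456.266, so reliability = 0.9341.
Error variance = 488.474 − 456.266 = 32.208; SEM = √32.208 = 5.675.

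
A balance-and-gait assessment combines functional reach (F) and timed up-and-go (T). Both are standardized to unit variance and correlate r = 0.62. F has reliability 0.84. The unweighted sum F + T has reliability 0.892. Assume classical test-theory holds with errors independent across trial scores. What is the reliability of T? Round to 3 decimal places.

Var(F+T) = 2 + 2·0.62 = 3.240.
True-score variance = ρ_F + ρ_T + 2·0.62, so 0.892 = (0.84 + ρ_T + 1.24) / 3.240.
ρ_T = 0.892·3.240 − 0.84 − 1.24 = 0.810.

0.810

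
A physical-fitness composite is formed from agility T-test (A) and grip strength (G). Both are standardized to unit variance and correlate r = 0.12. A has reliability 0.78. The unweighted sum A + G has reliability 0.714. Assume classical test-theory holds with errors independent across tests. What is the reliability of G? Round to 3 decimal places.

0.579

Var(A+G) = 2 + 2·0.12 = 2.240.
True-score variance = ρ_A + ρ_G + 2·0.12, so 0.714 = (0.78 + ρ_G + 0.24) / 2.240.
ρ_G = 0.714·2.240 − 0.78 − 0.24 = 0.579.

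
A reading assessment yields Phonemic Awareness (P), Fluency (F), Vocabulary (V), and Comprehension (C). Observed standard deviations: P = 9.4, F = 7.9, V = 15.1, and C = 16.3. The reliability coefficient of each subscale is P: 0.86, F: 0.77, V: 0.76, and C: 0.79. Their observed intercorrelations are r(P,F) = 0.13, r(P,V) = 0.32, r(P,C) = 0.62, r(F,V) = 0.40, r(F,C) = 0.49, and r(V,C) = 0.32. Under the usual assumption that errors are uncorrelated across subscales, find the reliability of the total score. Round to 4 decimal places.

Var(P+F+V+C) = 9.4² + 7.9² + 15.1² + 16.3² + 2·[9.4·7.9·0.13 + 9.4·15.1·0.32 + 9.4·16.3·0.62 + 7.9·15.1·0.40 + 7.9·16.3·0.49 + 15.1·16.3·0.32] = 644.47 + 679.292 = 1323.76.
Under uncorrelated errors the observed covariances equal the true-score covariances, so only the own-variance terms attenuate.
True-score variance = [9.4²·0.86 + 7.9²·0.77 + 15.1²·0.76 + 16.3²·0.79] + 679.292 = 507.228 + 679.292 = 1186.52.
Reliability = 1186.52 / 1323.76 = 0.8963.

0.8963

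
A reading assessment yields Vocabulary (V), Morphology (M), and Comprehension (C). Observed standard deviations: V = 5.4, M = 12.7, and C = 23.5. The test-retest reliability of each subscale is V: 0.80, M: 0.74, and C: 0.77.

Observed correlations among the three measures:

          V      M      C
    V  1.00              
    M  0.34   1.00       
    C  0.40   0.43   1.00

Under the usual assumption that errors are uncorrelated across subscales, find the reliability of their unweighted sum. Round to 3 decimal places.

Var(V+M+C) = 5.4² + 12.7² + 23.5² + 2·[5.4·12.7·0.34 + 5.4·23.5·0.40 + 12.7·23.5·0.43] = 742.7 + 404.821 = 1147.52.
With uncorrelated errors the cross-covariances are all true-score covariance, so they carry over unchanged; only the diagonal terms shrink to ρᵢσᵢ².
True-score variance = [5.4²·0.80 + 12.7²·0.74 + 23.5²·0.77] + 404.821 = 567.915 + 404.821 = 972.736.
Reliability = 972.736 / 1147.52 = 0.848.

0.848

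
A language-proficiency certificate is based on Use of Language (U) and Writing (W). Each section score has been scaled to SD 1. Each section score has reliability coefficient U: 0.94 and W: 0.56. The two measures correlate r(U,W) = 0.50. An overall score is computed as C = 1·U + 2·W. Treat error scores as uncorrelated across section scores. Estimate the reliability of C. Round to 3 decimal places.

Var(C) = 1 + 2² + 2·[2·0.50] = 5 + 2 = 7.
Because errors are independent across components, Cov(Tᵢ,Tⱼ) = Cov(Xᵢ,Xⱼ); the off-diagonal part of the true-score variance is the same as above.
True-score variance = [0.94 + 2²·0.56] + 2 = 3.18 + 2 = 5.18.
Reliability = 5.18 / 7 = 0.740.

0.740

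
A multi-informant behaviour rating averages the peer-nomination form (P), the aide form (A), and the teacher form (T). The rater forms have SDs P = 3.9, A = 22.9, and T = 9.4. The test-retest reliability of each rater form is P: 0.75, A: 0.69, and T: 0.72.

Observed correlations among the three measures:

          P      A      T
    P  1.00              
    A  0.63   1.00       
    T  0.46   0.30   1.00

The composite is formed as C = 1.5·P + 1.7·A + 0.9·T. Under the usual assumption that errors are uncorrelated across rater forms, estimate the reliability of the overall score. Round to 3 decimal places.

Var(C) = 1.5²·3.9² + 1.7²·22.9² + 0.9²·9.4² + 2·[2.55·3.9·22.9·0.63 + 1.35·3.9·9.4·0.46 + 1.53·22.9·9.4·0.30] = 1621.34 + 530.093 = 2151.43.
Because errors are independent across components, Cov(Tᵢ,Tⱼ) = Cov(Xᵢ,Xⱼ); the off-diagonal part of the true-score variance is the same as above.
True-score variance = [1.5²·3.9²·0.75 + 1.7²·22.9²·0.69 + 0.9²·9.4²·0.72] + 530.093 = 1122.92 + 530.093 = 1653.02.
Reliability = 1653.02 / 2151.43 = 0.768.

0.768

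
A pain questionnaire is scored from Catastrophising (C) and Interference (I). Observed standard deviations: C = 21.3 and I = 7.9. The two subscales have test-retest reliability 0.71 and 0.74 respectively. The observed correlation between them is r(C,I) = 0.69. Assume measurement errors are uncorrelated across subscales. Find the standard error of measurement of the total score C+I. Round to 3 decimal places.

12.157

Var(total) = 516.1 + 232.213 = 748.313.
True-score variance = 368.303 + 232.213 = 600.516, so reliability = 0.8025.
Error variance = 748.313 − 600.516 = 147.797; SEM = √147.797 = 12.157.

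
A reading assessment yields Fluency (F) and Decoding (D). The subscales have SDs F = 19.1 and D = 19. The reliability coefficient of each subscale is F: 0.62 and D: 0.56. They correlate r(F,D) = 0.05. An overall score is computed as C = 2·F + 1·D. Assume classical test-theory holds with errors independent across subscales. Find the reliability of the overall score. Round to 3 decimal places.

Var(C) = 2²·19.1² + 19² + 2·[2·19.1·19·0.05] = 1820.24 + 72.58 = 1892.82.
Under uncorrelated errors the observed covariances equal the true-score covariances, so only the own-variance terms attenuate.
True-score variance = [2²·19.1²·0.62 + 19²·0.56] + 72.58 = 1106.89 + 72.58 = 1179.47.
Reliability = 1179.47 / 1892.82 = 0.623.

0.623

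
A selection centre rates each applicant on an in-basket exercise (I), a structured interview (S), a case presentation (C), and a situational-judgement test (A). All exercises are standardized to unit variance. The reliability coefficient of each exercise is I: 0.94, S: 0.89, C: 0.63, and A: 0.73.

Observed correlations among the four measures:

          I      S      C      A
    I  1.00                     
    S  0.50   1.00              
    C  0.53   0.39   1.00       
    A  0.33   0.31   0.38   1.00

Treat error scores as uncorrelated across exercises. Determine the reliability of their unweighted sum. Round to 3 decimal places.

Var(I+S+C+A) = 4 + 2·[0.50 + 0.53 + 0.33 + 0.39 + 0.31 + 0.38] = 4 + 4.88 = 8.88.
With uncorrelated errors the cross-covariances are all true-score covariance, so they carry over unchanged; only the diagonal terms shrink to ρᵢσᵢ².
True-score variance = [0.94 + 0.89 + 0.63 + 0.73] + 4.88 = 3.19 + 4.88 = 8.07.
Reliability = 8.07 / 8.88 = 0.909.

0.909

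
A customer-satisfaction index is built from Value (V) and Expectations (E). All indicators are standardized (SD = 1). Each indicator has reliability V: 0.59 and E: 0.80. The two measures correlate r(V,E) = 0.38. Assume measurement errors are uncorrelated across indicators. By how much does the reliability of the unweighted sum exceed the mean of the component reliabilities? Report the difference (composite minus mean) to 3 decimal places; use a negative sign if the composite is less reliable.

Var(sum) = 2 + 0.76 = 2.76; true-score variance = 1.39 + 0.76 = 2.15; composite reliability = 0.7790.
Mean component reliability = 0.6950.
Difference = 0.7790 − 0.6950 = 0.084.

0.084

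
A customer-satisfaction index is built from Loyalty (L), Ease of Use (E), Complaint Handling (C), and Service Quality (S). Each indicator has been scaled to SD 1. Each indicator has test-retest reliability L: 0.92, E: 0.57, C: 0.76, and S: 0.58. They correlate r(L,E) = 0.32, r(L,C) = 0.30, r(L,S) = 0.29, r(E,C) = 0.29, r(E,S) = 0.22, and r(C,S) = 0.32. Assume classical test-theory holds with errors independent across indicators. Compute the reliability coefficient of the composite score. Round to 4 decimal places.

Var(L+E+C+S) = 4 + 2·[0.32 + 0.30 + 0.29 + 0.29 + 0.22 + 0.32] = 4 + 3.48 = 7.48.
With uncorrelated errors the cross-covariances are all true-score covariance, so they carry over unchanged; only the diagonal terms shrink to ρᵢσᵢ².
True-score variance = [0.92 + 0.57 + 0.76 + 0.58] + 3.48 = 2.83 + 3.48 = 6.31.
Reliability = 6.31 / 7.48 = 0.8436.

0.8436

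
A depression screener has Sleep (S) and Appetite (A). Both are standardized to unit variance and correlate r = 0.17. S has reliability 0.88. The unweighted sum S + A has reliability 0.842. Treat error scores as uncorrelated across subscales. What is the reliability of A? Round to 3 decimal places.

Var(S+A) = 2 + 2·0.17 = 2.340.
True-score variance = ρ_S + ρ_A + 2·0.17, so 0.842 = (0.88 + ρ_A + 0.34) / 2.340.
ρ_A = 0.842·2.340 − 0.88 − 0.34 = 0.750.

0.750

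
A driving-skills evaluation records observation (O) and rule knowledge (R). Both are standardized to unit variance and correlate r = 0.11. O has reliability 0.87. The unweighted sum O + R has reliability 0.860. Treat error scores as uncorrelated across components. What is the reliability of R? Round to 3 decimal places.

Var(O+R) = 2 + 2·0.11 = 2.220.
True-score variance = ρ_O + ρ_R + 2·0.11, so 0.860 = (0.87 + ρ_R + 0.22) / 2.220.
ρ_R = 0.860·2.220 − 0.87 − 0.22 = 0.819.

0.819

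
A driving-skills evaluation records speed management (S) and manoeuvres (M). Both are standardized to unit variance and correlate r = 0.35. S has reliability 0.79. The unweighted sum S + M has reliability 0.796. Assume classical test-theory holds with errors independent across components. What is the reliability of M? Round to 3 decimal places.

0.659

Var(S+M) = 2 + 2·0.35 = 2.700.
True-score variance = ρ_S + ρ_M + 2·0.35, so 0.796 = (0.79 + ρ_M + 0.70) / 2.700.
ρ_M = 0.796·2.700 − 0.79 − 0.70 = 0.659.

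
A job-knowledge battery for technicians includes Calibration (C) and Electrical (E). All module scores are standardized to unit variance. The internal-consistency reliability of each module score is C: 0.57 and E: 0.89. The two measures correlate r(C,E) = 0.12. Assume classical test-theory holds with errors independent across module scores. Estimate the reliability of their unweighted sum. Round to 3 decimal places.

0.759

Var(C+E) = 2 + 2·[0.12] = 2 + 0.24 = 2.24.
Because errors are independent across components, Cov(Tᵢ,Tⱼ) = Cov(Xᵢ,Xⱼ); the off-diagonal part of the true-score variance is the same as above.
True-score variance = [0.57 + 0.89] + 0.24 = 1.46 + 0.24 = 1.7.
Reliability = 1.7 / 2.24 = 0.759.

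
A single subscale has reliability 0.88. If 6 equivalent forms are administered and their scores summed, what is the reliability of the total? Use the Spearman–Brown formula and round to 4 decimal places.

0.9778

ρ_k = kρ / (1 + (k−1)ρ) = 6·0.88 / (1 + 5·0.88) = 5.280 / 5.400 = 0.9778.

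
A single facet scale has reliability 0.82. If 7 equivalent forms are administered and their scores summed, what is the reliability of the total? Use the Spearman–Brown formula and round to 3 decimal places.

ρ_k = kρ / (1 + (k−1)ρ) = 7·0.82 / (1 + 6·0.82) = 5.740 / 5.920 = 0.970.

0.970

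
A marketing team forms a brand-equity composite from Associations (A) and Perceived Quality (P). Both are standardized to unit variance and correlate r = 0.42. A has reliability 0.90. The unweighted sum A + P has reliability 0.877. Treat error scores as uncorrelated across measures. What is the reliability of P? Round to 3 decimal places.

0.751

Var(A+P) = 2 + 2·0.42 = 2.840.
True-score variance = ρ_A + ρ_P + 2·0.42, so 0.877 = (0.90 + ρ_P + 0.84) / 2.840.
ρ_P = 0.877·2.840 − 0.90 − 0.84 = 0.751.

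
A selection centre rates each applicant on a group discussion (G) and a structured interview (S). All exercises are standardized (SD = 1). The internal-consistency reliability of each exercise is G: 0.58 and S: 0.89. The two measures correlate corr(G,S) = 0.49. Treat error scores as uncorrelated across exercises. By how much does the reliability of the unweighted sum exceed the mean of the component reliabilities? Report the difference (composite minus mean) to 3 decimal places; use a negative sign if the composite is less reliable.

0.087

Var(sum) = 2 + 0.98 = 2.98; true-score variance = 1.47 + 0.98 = 2.45; composite reliability = 0.8221.
Mean component reliability = 0.7350.
Difference = 0.8221 − 0.7350 = 0.087.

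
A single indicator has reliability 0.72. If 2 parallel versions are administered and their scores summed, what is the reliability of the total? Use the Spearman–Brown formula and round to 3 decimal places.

0.837

ρ_k = kρ / (1 + (k−1)ρ) = 2·0.72 / (1 + 1·0.72) = 1.440 / 1.720 = 0.837.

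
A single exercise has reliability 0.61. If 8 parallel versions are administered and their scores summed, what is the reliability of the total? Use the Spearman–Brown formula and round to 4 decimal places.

ρ_k = kρ / (1 + (k−1)ρ) = 8·0.61 / (1 + 7·0.61) = 4.880 / 5.270 = 0.9260.

0.9260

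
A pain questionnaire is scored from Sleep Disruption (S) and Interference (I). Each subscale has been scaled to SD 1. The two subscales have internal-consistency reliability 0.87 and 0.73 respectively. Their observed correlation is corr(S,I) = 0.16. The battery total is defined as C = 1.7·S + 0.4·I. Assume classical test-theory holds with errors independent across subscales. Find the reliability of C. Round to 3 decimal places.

0.872

Var(C) = 1.7² + 0.4² + 2·[0.68·0.16] = 3.05 + 0.2176 = 3.2676.
Under uncorrelated errors the observed covariances equal the true-score covariances, so only the own-variance terms attenuate.
True-score variance = [1.7²·0.87 + 0.4²·0.73] + 0.2176 = 2.6311 + 0.2176 = 2.8487.
Reliability = 2.8487 / 3.2676 = 0.872.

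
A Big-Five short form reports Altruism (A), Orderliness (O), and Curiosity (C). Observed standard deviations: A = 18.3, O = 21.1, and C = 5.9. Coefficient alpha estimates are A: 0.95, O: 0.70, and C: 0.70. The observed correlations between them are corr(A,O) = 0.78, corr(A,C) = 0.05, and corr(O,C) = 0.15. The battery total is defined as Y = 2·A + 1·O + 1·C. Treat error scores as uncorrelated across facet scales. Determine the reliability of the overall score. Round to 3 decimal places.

0.932

Var(Y) = 2²·18.3² + 21.1² + 5.9² + 2·[2·18.3·21.1·0.78 + 2·18.3·5.9·0.05 + 21.1·5.9·0.15] = 1819.58 + 1263.67 = 3083.25.
Under uncorrelated errors the observed covariances equal the true-score covariances, so only the own-variance terms attenuate.
True-score variance = [2²·18.3²·0.95 + 21.1²·0.70 + 5.9²·0.70] + 1263.67 = 1608.6 + 1263.67 = 2872.26.
Reliability = 2872.26 / 3083.25 = 0.932.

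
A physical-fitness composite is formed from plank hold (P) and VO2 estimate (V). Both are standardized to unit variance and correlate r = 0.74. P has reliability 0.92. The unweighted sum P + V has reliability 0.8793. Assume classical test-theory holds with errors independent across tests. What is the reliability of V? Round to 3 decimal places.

0.660

Var(P+V) = 2 + 2·0.74 = 3.480.
True-score variance = ρ_P + ρ_V + 2·0.74, so 0.8793 = (0.92 + ρ_V + 1.48) / 3.480.
ρ_V = 0.8793·3.480 − 0.92 − 1.48 = 0.660.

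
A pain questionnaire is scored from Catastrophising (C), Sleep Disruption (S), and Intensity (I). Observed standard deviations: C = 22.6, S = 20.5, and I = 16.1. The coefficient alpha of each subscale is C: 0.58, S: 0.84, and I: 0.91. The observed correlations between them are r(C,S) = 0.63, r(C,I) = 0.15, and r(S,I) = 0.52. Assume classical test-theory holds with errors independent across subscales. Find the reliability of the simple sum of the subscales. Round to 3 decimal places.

0.863

Var(C+S+I) = 22.6² + 20.5² + 16.1² + 2·[22.6·20.5·0.63 + 22.6·16.1·0.15 + 20.5·16.1·0.52] = 1190.22 + 1036.17 = 2226.39.
With uncorrelated errors the cross-covariances are all true-score covariance, so they carry over unchanged; only the diagonal terms shrink to ρᵢσᵢ².
True-score variance = [22.6²·0.58 + 20.5²·0.84 + 16.1²·0.91] + 1036.17 = 885.132 + 1036.17 = 1921.3.
Reliability = 1921.3 / 2226.39 = 0.863.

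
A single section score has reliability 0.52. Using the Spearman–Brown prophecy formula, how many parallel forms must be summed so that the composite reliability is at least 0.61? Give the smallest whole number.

k ≥ ρ*(1−ρ₁)/(ρ₁(1−ρ*)) = 0.61·0.48 / (0.52·0.39) = 1.444.
Smallest integer k = 2.

2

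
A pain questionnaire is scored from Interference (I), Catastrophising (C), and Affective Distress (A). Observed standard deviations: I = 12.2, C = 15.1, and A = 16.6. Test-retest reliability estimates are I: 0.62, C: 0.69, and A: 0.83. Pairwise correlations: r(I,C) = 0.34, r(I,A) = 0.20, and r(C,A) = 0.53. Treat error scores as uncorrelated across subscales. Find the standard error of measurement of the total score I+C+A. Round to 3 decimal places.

13.194

Var(total) = 652.41 + 471.977 = 1124.39.
True-score variance = 478.322 + 471.977 = 950.3, so reliability = 0.8452.
Error variance = 1124.39 − 950.3 = 174.088; SEM = √174.088 = 13.194.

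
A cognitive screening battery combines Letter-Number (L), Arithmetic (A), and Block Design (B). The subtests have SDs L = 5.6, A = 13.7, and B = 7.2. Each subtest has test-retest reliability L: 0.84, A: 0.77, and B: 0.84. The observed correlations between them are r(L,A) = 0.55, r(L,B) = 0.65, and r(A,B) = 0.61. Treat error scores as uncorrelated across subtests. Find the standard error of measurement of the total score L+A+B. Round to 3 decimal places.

7.515

Var(total) = 270.89 + 257.149 = 528.039.
True-score variance = 214.409 + 257.149 = 471.558, so reliability = 0.8930.
Error variance = 528.039 − 471.558 = 56.4807; SEM = √56.4807 = 7.515.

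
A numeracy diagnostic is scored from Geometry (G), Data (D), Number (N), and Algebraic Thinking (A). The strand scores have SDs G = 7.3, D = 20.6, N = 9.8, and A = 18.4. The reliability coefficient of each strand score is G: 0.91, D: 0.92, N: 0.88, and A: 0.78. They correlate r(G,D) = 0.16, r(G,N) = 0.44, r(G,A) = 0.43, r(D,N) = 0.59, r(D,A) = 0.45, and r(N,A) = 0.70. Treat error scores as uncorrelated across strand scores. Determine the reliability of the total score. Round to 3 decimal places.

Var(G+D+N+A) = 7.3² + 20.6² + 9.8² + 18.4² + 2·[7.3·20.6·0.16 + 7.3·9.8·0.44 + 7.3·18.4·0.43 + 20.6·9.8·0.59 + 20.6·18.4·0.45 + 9.8·18.4·0.70] = 912.25 + 1058.39 = 1970.64.
Under uncorrelated errors the observed covariances equal the true-score covariances, so only the own-variance terms attenuate.
True-score variance = [7.3²·0.91 + 20.6²·0.92 + 9.8²·0.88 + 18.4²·0.78] + 1058.39 = 787.497 + 1058.39 = 1845.89.
Reliability = 1845.89 / 1970.64 = 0.937.

0.937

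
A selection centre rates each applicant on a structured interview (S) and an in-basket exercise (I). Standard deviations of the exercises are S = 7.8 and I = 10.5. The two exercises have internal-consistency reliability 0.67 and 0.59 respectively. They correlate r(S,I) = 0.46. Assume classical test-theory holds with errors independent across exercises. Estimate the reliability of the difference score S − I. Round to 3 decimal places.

Var(S−I) = 7.8² + 10.5² − 2·7.8·10.5·0.46 = 171.09 − 75.348 = 95.742.
Under uncorrelated errors the observed covariances equal the true-score covariances, so only the own-variance terms attenuate.
True-score variance = [7.8²·0.67 + 10.5²·0.59] − 75.348 = 105.81 − 75.348 = 30.4623.
Reliability = 30.4623 / 95.742 = 0.318.

0.318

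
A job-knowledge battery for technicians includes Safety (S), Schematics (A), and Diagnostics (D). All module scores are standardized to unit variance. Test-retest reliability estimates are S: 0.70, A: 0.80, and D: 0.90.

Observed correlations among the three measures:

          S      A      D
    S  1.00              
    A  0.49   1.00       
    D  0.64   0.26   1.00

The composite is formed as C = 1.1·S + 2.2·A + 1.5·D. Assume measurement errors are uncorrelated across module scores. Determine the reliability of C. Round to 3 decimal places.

Var(C) = 1.1² + 2.2² + 1.5² + 2·[2.42·0.49 + 1.65·0.64 + 3.3·0.26] = 8.3 + 6.1996 = 14.4996.
Under uncorrelated errors the observed covariances equal the true-score covariances, so only the own-variance terms attenuate.
True-score variance = [1.1²·0.70 + 2.2²·0.80 + 1.5²·0.90] + 6.1996 = 6.744 + 6.1996 = 12.9436.
Reliability = 12.9436 / 14.4996 = 0.893.

0.893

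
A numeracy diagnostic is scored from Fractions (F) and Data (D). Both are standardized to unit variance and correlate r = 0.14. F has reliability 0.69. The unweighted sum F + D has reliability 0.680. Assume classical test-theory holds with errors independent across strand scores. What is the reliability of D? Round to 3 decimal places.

Var(F+D) = 2 + 2·0.14 = 2.280.
True-score variance = ρ_F + ρ_D + 2·0.14, so 0.680 = (0.69 + ρ_D + 0.28) / 2.280.
ρ_D = 0.680·2.280 − 0.69 − 0.28 = 0.580.

0.580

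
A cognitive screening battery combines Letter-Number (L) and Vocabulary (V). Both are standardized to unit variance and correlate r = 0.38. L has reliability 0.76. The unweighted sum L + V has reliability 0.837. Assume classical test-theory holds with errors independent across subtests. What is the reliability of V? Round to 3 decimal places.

0.790

Var(L+V) = 2 + 2·0.38 = 2.760.
True-score variance = ρ_L + ρ_V + 2·0.38, so 0.837 = (0.76 + ρ_V + 0.76) / 2.760.
ρ_V = 0.837·2.760 − 0.76 − 0.76 = 0.790.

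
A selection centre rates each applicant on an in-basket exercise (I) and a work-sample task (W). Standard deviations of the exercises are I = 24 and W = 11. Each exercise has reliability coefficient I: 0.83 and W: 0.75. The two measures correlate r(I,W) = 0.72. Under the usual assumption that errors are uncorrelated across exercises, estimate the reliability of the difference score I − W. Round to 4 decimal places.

Var(I−W) = 24² + 11² − 2·24·11·0.72 = 697 − 380.16 = 316.84.
With uncorrelated errors the cross-covariances are all true-score covariance, so they carry over unchanged; only the diagonal terms shrink to ρᵢσᵢ².
True-score variance = [24²·0.83 + 11²·0.75] − 380.16 = 568.83 − 380.16 = 188.67.
Reliability = 188.67 / 316.84 = 0.5955.

0.5955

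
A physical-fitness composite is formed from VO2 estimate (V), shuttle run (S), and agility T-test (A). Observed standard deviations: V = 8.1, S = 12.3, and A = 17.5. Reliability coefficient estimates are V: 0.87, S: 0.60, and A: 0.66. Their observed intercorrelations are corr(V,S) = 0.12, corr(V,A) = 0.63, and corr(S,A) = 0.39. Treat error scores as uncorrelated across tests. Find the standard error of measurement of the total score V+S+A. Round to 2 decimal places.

Var(total) = 523.15 + 370.411 = 893.561.
True-score variance = 349.98 + 370.411 = 720.391, so reliability = 0.8062.
Error variance = 893.561 − 720.391 = 173.17; SEM = √173.17 = 13.16.

13.16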